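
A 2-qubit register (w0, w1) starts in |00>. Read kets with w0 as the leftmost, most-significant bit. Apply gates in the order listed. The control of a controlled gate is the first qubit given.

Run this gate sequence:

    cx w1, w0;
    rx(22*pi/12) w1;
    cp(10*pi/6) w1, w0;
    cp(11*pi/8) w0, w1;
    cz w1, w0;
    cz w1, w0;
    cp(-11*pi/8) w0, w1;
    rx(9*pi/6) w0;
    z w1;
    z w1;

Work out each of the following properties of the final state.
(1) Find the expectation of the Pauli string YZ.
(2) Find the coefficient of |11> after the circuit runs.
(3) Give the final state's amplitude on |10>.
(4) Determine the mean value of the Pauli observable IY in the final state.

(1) The observable YZ averages to sqrt(3)/2. Key observation: gates 4-7 undo each other exactly, leaving only the rest of the circuit to track.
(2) |11> carries amplitude 1/4 - sqrt(3)/4 in the final state.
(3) The final state's coefficient on |10> equals I*(1 + sqrt(3))/4.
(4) The expectation value of IY is 1/2.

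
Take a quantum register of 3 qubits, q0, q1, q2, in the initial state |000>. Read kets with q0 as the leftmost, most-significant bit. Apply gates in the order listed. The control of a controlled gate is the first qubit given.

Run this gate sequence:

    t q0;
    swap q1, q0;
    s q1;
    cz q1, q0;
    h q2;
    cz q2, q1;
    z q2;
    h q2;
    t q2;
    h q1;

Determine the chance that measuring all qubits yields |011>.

Outcome |011> occurs with probability 1/2.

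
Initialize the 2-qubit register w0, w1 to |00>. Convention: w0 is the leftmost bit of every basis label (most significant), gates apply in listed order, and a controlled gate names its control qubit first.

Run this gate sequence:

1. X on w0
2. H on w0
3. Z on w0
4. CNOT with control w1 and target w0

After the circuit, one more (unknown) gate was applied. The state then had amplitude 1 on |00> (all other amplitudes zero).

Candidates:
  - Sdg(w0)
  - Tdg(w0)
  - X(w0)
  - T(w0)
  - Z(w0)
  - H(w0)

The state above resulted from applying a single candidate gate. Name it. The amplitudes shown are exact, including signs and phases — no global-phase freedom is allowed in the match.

The applied gate was H(w0).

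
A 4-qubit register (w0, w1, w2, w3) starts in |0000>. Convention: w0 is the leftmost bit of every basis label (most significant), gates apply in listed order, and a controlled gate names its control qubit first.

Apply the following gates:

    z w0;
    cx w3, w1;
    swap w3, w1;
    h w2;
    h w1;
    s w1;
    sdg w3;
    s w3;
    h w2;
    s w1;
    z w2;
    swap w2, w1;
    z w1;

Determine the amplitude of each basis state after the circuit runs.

The final amplitudes are sqrt(2)/2 on |0000>, -sqrt(2)/2 on |0010>, and 0 on every other basis state.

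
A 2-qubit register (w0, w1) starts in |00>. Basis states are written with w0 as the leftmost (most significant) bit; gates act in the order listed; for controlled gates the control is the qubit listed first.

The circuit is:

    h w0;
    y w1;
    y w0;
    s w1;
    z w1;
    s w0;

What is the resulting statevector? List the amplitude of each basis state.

The final amplitudes are 0 on |00>, -sqrt(2)*I/2 on |01>, 0 on |10>, -sqrt(2)/2 on |11>.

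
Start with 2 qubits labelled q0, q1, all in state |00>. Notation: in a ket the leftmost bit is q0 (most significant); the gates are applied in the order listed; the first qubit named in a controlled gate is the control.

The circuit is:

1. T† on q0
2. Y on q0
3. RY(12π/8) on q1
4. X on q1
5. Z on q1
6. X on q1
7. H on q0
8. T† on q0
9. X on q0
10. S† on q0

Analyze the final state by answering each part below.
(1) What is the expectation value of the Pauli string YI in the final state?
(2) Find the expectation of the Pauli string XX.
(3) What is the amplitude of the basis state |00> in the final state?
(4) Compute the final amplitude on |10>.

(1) The observable YI averages to sqrt(2)/2.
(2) In the final state, XX has expectation -sqrt(2)/2.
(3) The final state's coefficient on |00> equals -exp(I*pi/4)/2.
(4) |10> carries amplitude 1/2 in the final state.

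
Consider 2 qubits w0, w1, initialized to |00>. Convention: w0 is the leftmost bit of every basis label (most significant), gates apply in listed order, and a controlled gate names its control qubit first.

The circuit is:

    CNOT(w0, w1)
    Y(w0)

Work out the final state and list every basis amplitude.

The final amplitudes are I on |10>, and 0 on every other basis state.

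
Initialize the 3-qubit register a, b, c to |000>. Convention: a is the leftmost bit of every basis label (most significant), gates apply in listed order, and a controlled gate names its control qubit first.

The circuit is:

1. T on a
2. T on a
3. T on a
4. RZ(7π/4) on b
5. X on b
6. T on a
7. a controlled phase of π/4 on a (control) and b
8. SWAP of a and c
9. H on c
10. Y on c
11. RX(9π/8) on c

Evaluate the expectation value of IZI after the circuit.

In the final state, IZI has expectation -1.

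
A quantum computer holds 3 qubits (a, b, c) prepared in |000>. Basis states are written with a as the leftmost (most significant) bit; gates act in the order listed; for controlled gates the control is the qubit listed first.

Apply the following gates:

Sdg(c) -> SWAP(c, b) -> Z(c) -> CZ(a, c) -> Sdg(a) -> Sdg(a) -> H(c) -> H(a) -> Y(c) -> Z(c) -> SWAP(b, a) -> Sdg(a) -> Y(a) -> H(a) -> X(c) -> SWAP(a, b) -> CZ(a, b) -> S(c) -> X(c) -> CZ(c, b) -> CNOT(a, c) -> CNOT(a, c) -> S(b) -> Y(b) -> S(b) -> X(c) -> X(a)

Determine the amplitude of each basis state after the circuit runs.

After the circuit, the state carries amplitude -sqrt(2)/4 on |000>, sqrt(2)*I/4 on |001>, -sqrt(2)/4 on |010>, -sqrt(2)*I/4 on |011>, sqrt(2)/4 on |100>, -sqrt(2)*I/4 on |101>, -sqrt(2)/4 on |110>, -sqrt(2)*I/4 on |111>. Key observation: gates 21-22 undo each other exactly, leaving only the rest of the circuit to track.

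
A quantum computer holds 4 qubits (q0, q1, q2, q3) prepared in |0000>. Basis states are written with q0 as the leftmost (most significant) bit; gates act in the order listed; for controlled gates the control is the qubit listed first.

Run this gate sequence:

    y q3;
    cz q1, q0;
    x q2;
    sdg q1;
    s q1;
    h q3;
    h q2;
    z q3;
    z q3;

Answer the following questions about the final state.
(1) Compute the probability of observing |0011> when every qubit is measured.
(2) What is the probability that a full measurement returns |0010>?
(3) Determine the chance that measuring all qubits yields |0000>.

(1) The probability of measuring |0011> is 1/4.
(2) A full measurement returns |0010> with probability 1/4.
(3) A full measurement returns |0000> with probability 1/4.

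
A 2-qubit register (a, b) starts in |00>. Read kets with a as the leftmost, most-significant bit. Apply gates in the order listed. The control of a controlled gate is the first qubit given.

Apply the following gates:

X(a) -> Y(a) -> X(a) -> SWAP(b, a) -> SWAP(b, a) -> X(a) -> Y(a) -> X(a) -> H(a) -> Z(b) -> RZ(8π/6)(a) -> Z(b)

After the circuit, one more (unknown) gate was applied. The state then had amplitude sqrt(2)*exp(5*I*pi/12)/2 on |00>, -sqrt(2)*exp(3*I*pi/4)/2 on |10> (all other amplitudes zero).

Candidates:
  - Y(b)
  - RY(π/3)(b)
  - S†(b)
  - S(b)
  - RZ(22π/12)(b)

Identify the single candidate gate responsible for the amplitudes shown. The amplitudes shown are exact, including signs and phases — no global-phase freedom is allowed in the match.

It was RZ(22π/12)(b) that produced the state shown. Key observation: gates 1-8 undo each other exactly, leaving only the rest of the circuit to track.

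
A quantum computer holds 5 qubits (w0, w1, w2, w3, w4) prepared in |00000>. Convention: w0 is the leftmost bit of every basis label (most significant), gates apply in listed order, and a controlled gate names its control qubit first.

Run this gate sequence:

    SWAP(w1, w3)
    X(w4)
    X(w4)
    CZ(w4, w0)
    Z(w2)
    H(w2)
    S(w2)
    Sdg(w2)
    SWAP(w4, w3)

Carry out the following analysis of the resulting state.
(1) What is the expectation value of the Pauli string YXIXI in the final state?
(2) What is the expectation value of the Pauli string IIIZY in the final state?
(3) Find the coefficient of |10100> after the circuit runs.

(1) In the final state, YXIXI has expectation 0.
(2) The expectation value of IIIZY is 0.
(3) The final state's coefficient on |10100> equals 0.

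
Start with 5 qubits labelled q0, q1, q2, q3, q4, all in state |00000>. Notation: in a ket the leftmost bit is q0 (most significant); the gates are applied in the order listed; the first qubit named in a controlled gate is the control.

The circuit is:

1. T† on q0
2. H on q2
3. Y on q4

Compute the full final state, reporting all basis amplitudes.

After the circuit, the state carries amplitude sqrt(2)*I/2 on |00001>, sqrt(2)*I/2 on |00101>, and 0 on every other basis state.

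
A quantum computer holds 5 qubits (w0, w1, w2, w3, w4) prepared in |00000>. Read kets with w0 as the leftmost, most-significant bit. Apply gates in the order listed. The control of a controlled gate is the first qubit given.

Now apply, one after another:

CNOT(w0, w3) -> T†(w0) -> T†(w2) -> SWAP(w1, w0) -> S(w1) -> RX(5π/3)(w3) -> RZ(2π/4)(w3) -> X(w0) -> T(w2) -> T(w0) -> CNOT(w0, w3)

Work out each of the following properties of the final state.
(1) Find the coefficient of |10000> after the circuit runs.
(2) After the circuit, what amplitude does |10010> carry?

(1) |10000> carries amplitude 1/2 in the final state.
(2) The amplitude on |10010> is -sqrt(3)/2.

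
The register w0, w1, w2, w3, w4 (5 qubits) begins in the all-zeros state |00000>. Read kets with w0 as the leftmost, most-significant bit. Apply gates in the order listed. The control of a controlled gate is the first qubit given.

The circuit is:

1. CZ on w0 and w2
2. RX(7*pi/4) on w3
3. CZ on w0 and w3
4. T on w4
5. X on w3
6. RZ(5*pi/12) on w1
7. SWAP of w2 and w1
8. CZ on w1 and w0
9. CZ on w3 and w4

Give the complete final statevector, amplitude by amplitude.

The final amplitudes are -sqrt(2 - sqrt(2))*exp(7*I*pi/24)/2 on |00000>, sqrt(sqrt(2) + 2)*exp(19*I*pi/24)/2 on |00010>, and 0 on every other basis state.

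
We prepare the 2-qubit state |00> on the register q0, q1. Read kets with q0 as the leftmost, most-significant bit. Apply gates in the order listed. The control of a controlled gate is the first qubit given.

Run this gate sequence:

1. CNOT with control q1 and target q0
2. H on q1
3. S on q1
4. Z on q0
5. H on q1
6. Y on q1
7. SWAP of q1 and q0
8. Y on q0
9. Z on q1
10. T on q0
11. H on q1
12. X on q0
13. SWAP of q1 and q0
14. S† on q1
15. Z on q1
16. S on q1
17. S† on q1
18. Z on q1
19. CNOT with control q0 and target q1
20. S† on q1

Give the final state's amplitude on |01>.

The final state's coefficient on |01> equals sqrt(2)*(-1 - I)/4.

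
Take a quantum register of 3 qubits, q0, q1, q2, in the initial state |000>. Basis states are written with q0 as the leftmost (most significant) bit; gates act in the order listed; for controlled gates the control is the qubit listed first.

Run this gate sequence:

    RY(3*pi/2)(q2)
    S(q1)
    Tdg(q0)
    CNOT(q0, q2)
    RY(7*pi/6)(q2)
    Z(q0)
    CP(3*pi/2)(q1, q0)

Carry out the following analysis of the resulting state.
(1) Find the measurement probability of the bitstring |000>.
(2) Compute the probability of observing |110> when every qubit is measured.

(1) A full measurement returns |000> with probability 1/4.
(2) The probability of measuring |110> is 0.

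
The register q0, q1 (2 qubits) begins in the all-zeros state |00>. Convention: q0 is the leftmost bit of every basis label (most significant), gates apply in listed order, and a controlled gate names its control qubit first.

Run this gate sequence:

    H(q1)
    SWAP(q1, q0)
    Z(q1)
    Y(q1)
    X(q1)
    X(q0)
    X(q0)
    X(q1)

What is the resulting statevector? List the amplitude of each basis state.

After the circuit, the state carries amplitude 0 on |00>, sqrt(2)*I/2 on |01>, 0 on |10>, sqrt(2)*I/2 on |11>.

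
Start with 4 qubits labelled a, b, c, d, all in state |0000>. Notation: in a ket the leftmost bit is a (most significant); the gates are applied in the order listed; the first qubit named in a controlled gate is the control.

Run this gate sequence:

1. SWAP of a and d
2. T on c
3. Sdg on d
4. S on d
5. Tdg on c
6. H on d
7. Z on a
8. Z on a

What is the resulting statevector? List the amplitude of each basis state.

The final amplitudes are sqrt(2)/2 on |0000>, sqrt(2)/2 on |0001>, and 0 on every other basis state.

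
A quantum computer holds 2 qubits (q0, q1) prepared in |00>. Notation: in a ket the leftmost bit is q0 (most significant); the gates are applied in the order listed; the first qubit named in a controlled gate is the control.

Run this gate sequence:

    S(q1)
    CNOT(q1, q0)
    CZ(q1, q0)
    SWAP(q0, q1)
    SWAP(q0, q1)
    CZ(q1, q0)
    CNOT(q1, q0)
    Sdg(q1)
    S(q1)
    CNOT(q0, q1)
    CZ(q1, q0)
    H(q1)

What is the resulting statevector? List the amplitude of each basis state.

After the circuit, the state carries amplitude sqrt(2)/2 on |00>, sqrt(2)/2 on |01>, 0 on |10>, 0 on |11>.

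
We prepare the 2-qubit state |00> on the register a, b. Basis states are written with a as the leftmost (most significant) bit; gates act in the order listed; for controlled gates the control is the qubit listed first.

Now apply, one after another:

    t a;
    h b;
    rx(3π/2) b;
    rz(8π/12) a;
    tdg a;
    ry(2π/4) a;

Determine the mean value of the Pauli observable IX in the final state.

The expectation value of IX is 1.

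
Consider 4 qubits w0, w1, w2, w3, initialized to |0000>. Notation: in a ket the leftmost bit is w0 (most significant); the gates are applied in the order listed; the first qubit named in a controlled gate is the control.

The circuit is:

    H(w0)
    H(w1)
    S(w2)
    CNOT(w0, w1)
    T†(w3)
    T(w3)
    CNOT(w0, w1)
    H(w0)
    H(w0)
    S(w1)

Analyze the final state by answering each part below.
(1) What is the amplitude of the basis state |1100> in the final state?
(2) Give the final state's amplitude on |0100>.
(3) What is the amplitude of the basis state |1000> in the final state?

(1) The final state's coefficient on |1100> equals I/2. Key observation: steps 4-7 multiply out to the identity, so the circuit reduces to the remaining gates.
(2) The amplitude on |0100> is I/2.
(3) |1000> carries amplitude 1/2 in the final state.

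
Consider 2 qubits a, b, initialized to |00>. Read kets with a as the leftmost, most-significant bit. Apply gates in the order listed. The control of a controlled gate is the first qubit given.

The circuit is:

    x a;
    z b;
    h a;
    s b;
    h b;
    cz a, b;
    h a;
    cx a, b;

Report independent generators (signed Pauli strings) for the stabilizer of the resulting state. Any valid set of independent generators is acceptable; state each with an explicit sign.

The stabilizer group can be generated by +XI, -IZ, among other valid generating sets.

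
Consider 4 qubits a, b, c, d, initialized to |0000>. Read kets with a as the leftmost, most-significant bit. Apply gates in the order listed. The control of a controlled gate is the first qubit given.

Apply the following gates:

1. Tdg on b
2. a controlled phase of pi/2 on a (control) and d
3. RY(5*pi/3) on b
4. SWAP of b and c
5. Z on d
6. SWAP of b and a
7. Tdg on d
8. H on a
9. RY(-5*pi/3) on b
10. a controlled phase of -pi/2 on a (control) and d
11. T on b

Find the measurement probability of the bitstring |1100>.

Outcome |1100> occurs with probability 3/32.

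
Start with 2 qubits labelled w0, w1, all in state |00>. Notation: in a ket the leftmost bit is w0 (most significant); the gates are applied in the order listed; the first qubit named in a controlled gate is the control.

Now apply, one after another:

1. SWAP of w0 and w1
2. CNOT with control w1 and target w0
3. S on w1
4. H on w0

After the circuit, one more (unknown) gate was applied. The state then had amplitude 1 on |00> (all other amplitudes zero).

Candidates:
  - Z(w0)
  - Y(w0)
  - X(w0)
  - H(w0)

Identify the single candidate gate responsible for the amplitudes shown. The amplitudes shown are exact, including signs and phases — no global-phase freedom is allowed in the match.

The unique candidate consistent with the amplitudes is H(w0).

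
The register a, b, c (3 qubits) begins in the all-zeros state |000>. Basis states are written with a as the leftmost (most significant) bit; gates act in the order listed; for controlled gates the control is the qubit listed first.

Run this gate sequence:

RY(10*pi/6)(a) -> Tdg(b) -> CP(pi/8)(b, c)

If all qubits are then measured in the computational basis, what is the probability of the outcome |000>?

A full measurement returns |000> with probability 3/4.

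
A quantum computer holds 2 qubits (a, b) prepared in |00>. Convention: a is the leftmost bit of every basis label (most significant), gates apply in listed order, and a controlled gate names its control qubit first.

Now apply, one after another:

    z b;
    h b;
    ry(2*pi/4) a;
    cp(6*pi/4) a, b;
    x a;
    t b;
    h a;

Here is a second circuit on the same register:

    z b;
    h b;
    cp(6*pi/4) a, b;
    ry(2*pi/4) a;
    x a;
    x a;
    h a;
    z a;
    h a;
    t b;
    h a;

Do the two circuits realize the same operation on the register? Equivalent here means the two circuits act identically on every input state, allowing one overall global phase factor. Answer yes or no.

No, they are not equivalent — no single phase factor reconciles the two unitaries.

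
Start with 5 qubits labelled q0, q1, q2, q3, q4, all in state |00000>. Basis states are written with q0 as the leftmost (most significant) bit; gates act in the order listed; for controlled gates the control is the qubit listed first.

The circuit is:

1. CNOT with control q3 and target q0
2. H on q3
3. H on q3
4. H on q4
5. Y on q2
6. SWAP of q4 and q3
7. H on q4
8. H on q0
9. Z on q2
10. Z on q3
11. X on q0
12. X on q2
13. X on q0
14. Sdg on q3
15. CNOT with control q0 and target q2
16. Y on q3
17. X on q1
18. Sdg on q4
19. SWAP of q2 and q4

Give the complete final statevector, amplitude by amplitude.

The resulting statevector has amplitude -sqrt(2)*I/4 on |01000>, sqrt(2)/4 on |01010>, -sqrt(2)/4 on |01100>, -sqrt(2)*I/4 on |01110>, -sqrt(2)*I/4 on |11001>, sqrt(2)/4 on |11011>, -sqrt(2)/4 on |11101>, -sqrt(2)*I/4 on |11111>, and 0 on every other basis state.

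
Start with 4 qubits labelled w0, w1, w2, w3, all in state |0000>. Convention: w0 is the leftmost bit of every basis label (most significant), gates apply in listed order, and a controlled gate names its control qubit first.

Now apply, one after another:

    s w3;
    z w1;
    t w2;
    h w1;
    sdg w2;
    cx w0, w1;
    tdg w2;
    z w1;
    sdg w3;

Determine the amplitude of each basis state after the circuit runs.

The final amplitudes are sqrt(2)/2 on |0000>, -sqrt(2)/2 on |0100>, and 0 on every other basis state.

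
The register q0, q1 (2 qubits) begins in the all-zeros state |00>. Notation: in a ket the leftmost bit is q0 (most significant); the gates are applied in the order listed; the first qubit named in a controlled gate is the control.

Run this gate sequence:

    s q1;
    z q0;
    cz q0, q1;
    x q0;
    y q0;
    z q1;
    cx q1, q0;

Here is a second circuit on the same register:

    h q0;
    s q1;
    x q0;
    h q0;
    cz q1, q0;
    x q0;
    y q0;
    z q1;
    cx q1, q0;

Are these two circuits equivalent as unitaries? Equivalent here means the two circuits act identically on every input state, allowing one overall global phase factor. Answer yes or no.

Yes: on every input state the two circuits agree up to one overall phase factor.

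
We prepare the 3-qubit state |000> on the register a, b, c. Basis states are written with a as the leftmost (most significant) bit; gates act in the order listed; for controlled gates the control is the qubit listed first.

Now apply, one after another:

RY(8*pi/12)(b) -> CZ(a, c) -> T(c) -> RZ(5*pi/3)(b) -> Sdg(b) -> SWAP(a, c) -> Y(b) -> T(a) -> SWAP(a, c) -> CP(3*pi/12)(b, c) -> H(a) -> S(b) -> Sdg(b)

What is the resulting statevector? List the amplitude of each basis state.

The resulting statevector has amplitude -sqrt(6)*exp(5*I*pi/6)/4 on |000>, 0 on |001>, -sqrt(2)*exp(2*I*pi/3)/4 on |010>, 0 on |011>, -sqrt(6)*exp(5*I*pi/6)/4 on |100>, 0 on |101>, -sqrt(2)*exp(2*I*pi/3)/4 on |110>, 0 on |111>. Key observation: the block from step 12 through step 13 cancels to the identity and can be dropped.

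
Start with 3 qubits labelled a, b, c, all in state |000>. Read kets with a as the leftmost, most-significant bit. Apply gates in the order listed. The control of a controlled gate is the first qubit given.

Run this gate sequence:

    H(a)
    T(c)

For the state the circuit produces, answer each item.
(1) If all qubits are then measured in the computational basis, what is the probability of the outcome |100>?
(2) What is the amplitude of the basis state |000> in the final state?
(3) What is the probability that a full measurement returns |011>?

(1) A full measurement returns |100> with probability 1/2.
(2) |000> carries amplitude sqrt(2)/2 in the final state.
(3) A full measurement returns |011> with probability 0.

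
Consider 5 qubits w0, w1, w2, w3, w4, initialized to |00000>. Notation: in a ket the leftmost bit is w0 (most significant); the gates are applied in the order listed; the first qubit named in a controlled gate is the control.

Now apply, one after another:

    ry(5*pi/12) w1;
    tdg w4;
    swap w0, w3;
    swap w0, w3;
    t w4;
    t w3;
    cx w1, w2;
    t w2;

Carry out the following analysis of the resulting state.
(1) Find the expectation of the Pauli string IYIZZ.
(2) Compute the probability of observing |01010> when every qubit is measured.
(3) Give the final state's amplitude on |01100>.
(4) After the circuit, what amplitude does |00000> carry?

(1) The observable IYIZZ averages to 0.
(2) The probability of measuring |01010> is 0.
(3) The final state's coefficient on |01100> equals (-sqrt(2 - sqrt(2))/4 + sqrt(3*sqrt(2) + 6)/4)*exp(I*pi/4).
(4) |00000> carries amplitude sqrt(6 - 3*sqrt(2))/4 + sqrt(sqrt(2) + 2)/4 in the final state.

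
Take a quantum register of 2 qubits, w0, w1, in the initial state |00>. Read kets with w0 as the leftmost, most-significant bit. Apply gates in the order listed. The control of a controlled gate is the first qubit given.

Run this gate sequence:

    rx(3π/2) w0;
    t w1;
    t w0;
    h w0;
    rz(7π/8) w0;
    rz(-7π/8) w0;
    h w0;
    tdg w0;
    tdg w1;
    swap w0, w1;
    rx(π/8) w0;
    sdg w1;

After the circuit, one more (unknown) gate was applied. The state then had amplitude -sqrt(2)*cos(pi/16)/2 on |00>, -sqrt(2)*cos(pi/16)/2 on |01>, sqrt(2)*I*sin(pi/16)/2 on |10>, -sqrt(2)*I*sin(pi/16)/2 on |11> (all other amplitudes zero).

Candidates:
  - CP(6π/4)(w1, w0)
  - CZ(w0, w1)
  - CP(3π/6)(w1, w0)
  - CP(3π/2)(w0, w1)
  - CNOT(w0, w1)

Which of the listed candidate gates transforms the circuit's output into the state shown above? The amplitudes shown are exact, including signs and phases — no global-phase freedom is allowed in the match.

It was CZ(w0, w1) that produced the state shown. Key observation: the block from step 2 through step 9 cancels to the identity and can be dropped.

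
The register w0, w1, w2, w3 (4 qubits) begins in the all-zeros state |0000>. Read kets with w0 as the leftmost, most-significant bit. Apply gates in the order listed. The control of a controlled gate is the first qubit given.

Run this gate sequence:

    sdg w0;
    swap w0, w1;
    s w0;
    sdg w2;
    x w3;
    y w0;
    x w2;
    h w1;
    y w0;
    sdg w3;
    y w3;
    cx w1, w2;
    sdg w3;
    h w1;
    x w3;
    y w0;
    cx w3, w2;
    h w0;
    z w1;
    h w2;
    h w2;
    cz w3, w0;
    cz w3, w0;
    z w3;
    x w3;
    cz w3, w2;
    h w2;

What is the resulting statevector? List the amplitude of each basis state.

The final amplitudes are I/2 on |0000>, -I/2 on |0110>, -I/2 on |1000>, I/2 on |1110>, and 0 on every other basis state. Key observation: the block from step 20 through step 21 cancels to the identity and can be dropped.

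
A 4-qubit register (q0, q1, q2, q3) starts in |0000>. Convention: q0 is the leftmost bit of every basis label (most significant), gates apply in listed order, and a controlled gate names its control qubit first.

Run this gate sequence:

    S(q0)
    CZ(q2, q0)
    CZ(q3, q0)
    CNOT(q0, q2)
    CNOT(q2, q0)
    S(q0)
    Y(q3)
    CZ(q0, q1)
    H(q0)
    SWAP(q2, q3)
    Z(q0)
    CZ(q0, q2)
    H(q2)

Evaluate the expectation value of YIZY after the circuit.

In the final state, YIZY has expectation 0.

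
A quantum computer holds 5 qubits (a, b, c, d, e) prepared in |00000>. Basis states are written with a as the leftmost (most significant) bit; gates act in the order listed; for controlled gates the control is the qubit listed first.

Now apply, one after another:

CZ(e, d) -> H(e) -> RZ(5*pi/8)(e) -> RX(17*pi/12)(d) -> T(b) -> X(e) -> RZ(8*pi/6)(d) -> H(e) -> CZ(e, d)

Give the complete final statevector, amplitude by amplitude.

The final amplitudes are sqrt(1/2 - sqrt(2)/4)*exp(-17*I*pi/48)/4 + sqrt(1/2 - sqrt(2)/4)*exp(-47*I*pi/48)/4 - sqrt(3)*sqrt(sqrt(2)/4 + 1/2)*exp(-47*I*pi/48)/4 - sqrt(3)*sqrt(sqrt(2)/4 + 1/2)*exp(-17*I*pi/48)/4 on |00000>, sqrt(1/2 - sqrt(2)/4)*exp(-17*I*pi/48)/4 + sqrt(3)*sqrt(sqrt(2)/4 + 1/2)*exp(-47*I*pi/48)/4 - sqrt(1/2 - sqrt(2)/4)*exp(-47*I*pi/48)/4 - sqrt(3)*sqrt(sqrt(2)/4 + 1/2)*exp(-17*I*pi/48)/4 on |00001>, -I*sqrt(sqrt(2)/4 + 1/2)*exp(17*I*pi/48)/4 - sqrt(3)*I*sqrt(1/2 - sqrt(2)/4)*exp(17*I*pi/48)/4 - sqrt(3)*I*sqrt(1/2 - sqrt(2)/4)*exp(47*I*pi/48)/4 - I*sqrt(sqrt(2)/4 + 1/2)*exp(47*I*pi/48)/4 on |00010>, I*sqrt(sqrt(2)/4 + 1/2)*exp(47*I*pi/48)/4 + sqrt(3)*I*sqrt(1/2 - sqrt(2)/4)*exp(47*I*pi/48)/4 - I*sqrt(sqrt(2)/4 + 1/2)*exp(17*I*pi/48)/4 - sqrt(3)*I*sqrt(1/2 - sqrt(2)/4)*exp(17*I*pi/48)/4 on |00011>, and 0 on every other basis state.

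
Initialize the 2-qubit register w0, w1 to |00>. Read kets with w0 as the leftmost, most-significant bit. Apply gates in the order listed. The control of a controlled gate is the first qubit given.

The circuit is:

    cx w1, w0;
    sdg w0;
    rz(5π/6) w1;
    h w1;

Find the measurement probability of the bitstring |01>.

A full measurement returns |01> with probability 1/2.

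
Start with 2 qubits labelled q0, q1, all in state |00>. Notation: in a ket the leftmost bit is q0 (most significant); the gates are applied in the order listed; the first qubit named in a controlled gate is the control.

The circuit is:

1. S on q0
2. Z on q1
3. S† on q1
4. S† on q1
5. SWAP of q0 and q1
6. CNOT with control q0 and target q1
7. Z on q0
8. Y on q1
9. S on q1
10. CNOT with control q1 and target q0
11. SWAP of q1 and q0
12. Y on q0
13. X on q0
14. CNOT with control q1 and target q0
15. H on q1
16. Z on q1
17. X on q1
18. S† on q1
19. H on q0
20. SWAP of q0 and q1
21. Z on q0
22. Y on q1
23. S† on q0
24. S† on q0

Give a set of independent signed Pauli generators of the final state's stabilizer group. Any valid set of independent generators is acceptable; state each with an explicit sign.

One valid set of independent stabilizer generators is -YI, -IX (any independent generating set of the same group is equally correct).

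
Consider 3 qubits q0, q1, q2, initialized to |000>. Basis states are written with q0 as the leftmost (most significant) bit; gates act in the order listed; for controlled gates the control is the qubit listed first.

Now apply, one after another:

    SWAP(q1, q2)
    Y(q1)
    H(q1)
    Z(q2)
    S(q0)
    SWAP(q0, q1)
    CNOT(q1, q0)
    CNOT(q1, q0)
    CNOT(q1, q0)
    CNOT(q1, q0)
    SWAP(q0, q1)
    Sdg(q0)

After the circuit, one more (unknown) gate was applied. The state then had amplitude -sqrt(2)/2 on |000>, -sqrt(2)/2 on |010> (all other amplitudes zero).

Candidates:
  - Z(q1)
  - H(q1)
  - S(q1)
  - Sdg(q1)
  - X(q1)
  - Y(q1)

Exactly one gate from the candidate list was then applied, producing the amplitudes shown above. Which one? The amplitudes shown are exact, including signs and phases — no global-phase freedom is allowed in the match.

It was Y(q1) that produced the state shown. Key observation: steps 5-12 multiply out to the identity, so the circuit reduces to the remaining gates.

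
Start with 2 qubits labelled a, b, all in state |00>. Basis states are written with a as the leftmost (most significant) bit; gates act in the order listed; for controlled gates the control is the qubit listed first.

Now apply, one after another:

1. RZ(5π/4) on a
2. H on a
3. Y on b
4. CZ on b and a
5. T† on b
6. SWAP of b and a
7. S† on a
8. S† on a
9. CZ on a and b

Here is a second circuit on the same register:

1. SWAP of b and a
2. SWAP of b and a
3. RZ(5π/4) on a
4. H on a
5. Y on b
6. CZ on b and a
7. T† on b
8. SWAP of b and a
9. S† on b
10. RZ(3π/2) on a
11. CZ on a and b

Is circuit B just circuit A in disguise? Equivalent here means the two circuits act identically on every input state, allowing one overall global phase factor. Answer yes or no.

No: there is an input state on which the two circuits produce genuinely different outputs (not merely differing by a phase).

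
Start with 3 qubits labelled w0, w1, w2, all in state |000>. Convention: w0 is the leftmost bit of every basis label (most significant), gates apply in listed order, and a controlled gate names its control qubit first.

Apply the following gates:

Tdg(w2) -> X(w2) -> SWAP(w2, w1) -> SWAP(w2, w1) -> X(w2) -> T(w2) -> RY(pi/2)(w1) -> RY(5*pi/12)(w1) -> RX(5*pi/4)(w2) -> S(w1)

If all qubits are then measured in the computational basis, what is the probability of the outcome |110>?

A full measurement returns |110> with probability 0. Key observation: the block from step 1 through step 6 cancels to the identity and can be dropped.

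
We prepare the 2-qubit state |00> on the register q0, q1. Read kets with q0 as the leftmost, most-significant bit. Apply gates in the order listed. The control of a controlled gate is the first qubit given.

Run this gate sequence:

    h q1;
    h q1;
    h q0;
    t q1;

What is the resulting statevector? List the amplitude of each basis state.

The final amplitudes are sqrt(2)/2 on |00>, 0 on |01>, sqrt(2)/2 on |10>, 0 on |11>. Key observation: gates 1-2 undo each other exactly, leaving only the rest of the circuit to track.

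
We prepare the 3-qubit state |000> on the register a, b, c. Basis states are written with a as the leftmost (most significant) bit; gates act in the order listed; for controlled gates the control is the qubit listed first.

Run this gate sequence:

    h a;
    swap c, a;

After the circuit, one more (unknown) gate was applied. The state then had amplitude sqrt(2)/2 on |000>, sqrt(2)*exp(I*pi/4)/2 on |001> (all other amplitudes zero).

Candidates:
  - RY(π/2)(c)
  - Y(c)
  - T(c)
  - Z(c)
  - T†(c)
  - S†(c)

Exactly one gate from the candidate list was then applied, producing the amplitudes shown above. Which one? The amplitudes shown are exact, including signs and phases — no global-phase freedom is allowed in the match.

The unique candidate consistent with the amplitudes is T(c).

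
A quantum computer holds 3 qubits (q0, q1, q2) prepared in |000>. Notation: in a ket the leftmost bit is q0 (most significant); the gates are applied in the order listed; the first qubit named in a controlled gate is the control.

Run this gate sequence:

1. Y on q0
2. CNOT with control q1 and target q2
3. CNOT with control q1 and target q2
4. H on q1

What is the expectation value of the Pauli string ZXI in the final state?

The expectation value of ZXI is -1. Key observation: steps 2-3 multiply out to the identity, so the circuit reduces to the remaining gates.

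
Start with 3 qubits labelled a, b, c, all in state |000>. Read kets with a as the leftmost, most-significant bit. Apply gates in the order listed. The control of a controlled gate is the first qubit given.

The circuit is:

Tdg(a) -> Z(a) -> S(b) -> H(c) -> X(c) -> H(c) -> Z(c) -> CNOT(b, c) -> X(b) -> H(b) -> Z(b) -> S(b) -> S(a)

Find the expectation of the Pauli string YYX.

The observable YYX averages to 0.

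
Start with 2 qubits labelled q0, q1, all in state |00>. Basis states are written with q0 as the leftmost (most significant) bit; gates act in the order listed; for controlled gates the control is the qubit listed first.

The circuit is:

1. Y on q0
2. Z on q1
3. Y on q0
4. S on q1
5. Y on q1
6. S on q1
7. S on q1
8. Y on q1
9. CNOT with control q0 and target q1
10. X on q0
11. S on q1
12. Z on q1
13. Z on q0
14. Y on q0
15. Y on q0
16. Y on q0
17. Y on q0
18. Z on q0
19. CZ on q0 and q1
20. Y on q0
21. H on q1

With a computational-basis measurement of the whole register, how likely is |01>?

Outcome |01> occurs with probability 1/2. Key observation: gates 13-18 undo each other exactly, leaving only the rest of the circuit to track.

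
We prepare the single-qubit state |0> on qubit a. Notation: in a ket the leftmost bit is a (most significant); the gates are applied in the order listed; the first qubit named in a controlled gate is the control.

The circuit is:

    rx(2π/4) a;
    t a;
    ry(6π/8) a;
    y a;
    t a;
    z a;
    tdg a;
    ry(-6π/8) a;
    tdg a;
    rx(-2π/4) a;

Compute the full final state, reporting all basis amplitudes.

After the circuit, the state carries amplitude sqrt(2)*(1 + I)*exp(I*pi/4)/4 on |0>, sqrt(2)*(2 + sqrt(2)*I)/4 on |1>.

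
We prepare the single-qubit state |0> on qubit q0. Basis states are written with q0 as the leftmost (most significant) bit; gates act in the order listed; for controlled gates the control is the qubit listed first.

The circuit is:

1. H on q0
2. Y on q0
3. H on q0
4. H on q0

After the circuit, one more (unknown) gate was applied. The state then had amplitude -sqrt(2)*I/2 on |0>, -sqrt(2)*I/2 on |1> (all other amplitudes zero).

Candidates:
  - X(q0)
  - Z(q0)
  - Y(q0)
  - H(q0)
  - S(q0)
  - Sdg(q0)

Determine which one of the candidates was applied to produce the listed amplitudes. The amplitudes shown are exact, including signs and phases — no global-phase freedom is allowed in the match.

The applied gate was Z(q0).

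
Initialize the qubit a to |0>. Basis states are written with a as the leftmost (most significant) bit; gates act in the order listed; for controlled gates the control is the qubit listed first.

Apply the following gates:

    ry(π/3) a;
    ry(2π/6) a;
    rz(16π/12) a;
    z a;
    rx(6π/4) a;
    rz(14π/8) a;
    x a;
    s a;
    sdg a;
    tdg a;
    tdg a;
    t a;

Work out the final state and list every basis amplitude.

After the circuit, the state carries amplitude (-sqrt(6) - sqrt(2)*exp(I*pi/6))*exp(13*I*pi/24)/4 on |0>, (sqrt(6) - sqrt(2)*exp(I*pi/6))*exp(I*pi/24)/4 on |1>.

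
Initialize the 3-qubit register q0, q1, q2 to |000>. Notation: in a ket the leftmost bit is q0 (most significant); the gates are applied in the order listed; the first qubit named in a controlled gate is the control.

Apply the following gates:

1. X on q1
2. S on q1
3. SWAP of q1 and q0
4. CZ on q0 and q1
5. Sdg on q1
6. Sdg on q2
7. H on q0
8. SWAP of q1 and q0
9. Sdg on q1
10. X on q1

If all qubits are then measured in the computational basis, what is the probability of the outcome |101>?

Outcome |101> occurs with probability 0.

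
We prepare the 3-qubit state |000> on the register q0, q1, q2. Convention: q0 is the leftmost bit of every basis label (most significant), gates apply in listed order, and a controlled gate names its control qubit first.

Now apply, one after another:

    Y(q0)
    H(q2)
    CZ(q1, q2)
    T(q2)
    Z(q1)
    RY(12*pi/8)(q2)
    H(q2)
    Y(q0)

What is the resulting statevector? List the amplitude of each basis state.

The final amplitudes are -sqrt(2)*exp(I*pi/4)/2 on |000>, -sqrt(2)/2 on |001>, and 0 on every other basis state.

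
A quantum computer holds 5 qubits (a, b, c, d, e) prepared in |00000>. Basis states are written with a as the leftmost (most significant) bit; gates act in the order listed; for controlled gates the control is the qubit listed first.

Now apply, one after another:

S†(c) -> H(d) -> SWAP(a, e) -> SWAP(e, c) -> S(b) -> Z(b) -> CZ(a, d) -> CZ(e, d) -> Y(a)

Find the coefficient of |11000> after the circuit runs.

The final state's coefficient on |11000> equals 0.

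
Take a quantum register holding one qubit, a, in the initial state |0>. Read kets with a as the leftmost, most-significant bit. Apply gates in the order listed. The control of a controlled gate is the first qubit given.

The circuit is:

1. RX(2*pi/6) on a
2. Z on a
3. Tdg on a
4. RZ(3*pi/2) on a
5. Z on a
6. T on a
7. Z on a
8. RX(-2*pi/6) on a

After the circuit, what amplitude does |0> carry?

|0> carries amplitude (-3 - I)*exp(I*pi/4)/4 in the final state.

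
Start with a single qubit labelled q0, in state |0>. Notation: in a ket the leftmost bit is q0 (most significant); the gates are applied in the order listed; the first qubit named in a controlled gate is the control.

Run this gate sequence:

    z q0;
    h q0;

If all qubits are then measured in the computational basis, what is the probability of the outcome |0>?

A full measurement returns |0> with probability 1/2.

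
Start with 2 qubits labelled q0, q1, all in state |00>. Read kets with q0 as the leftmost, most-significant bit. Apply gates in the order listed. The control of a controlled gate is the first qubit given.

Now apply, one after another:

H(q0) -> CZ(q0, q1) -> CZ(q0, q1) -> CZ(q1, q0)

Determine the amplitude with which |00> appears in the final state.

The amplitude on |00> is sqrt(2)/2.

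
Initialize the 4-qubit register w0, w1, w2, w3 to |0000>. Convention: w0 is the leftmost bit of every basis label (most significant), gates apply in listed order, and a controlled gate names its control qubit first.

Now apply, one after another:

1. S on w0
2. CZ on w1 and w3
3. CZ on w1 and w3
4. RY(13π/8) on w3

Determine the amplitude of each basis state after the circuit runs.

The resulting statevector has amplitude -cos(3*pi/16) on |0000>, sin(3*pi/16) on |0001>, and 0 on every other basis state. Key observation: the block from step 2 through step 3 cancels to the identity and can be dropped.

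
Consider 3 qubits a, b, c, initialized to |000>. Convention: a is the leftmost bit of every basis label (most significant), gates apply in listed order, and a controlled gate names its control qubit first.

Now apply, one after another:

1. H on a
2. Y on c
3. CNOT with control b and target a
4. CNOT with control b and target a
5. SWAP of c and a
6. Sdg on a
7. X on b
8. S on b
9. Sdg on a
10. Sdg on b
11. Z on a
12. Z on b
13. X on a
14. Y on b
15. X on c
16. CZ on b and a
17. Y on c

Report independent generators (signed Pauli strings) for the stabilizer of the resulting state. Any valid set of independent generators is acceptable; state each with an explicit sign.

The stabilizer group can be generated by -IIX, +ZII, +IZI, among other valid generating sets.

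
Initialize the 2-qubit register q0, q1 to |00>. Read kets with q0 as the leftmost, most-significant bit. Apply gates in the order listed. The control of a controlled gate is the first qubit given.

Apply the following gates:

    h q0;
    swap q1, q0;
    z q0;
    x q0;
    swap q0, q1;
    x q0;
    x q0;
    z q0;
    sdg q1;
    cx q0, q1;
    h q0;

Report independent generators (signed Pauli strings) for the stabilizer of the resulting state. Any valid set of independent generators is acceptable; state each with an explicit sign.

The stabilizer group can be generated by -XZ, -ZX, among other valid generating sets.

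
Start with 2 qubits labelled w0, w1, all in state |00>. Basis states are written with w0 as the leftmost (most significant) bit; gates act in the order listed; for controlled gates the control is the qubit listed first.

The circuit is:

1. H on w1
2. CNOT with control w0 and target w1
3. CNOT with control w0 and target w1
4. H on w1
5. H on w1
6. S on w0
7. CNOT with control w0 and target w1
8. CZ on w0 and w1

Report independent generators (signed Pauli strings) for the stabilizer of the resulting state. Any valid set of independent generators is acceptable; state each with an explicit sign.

The final state is stabilized by the group generated by +IX, +ZI; other independent generating sets are equally valid. Key observation: steps 1-4 multiply out to the identity, so the circuit reduces to the remaining gates.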